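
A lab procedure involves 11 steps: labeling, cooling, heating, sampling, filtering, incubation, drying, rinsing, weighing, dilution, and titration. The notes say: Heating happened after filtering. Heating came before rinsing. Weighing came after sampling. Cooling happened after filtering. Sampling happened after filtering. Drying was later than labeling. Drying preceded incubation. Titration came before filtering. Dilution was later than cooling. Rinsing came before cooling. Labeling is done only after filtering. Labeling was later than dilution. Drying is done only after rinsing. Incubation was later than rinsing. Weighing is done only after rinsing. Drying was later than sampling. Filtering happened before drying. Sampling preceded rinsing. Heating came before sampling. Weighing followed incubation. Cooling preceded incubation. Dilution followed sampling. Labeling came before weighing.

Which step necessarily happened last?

weighing

Every other step has a chain of constraints placing it before weighing, so weighing is last.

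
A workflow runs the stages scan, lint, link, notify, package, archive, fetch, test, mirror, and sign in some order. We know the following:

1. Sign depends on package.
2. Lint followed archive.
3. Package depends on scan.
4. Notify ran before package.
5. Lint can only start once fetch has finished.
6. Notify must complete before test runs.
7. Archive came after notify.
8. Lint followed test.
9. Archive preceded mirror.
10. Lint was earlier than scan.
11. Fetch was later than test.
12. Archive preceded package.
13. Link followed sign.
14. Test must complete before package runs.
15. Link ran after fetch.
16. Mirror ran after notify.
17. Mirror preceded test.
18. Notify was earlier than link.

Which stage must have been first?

Notify has a chain of constraints placing it before every other stage, so notify must be first.

notify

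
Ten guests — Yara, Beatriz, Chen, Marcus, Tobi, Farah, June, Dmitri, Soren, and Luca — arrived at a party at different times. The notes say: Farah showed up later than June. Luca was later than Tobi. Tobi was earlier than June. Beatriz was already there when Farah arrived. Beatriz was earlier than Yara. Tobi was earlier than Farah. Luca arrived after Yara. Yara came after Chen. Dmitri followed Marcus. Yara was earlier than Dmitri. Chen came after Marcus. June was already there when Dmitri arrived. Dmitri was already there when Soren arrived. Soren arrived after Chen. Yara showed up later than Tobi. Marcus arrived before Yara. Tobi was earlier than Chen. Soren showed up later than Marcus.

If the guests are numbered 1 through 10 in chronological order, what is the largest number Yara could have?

7

Yara must come before Dmitri, Luca, and Soren — 3 guests forced after them.
Everything else can be placed before Yara in some valid order, so Yara can sit as late as position 10 − 3 = 7.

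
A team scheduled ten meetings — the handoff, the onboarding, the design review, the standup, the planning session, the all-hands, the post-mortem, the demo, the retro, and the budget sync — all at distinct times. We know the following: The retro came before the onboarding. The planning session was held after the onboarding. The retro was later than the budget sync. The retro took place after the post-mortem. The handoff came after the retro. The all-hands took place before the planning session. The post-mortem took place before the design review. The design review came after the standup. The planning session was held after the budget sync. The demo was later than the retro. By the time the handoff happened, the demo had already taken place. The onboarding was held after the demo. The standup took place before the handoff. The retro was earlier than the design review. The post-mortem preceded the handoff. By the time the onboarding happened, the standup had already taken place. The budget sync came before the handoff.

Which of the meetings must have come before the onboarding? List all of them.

the budget sync, the demo, the post-mortem, the retro, the standup

Directly stated before the onboarding: the demo, the retro, and the standup.
The budget sync reaches the onboarding via the budget sync → the retro → the onboarding.
The post-mortem reaches the onboarding via the post-mortem → the retro → the onboarding.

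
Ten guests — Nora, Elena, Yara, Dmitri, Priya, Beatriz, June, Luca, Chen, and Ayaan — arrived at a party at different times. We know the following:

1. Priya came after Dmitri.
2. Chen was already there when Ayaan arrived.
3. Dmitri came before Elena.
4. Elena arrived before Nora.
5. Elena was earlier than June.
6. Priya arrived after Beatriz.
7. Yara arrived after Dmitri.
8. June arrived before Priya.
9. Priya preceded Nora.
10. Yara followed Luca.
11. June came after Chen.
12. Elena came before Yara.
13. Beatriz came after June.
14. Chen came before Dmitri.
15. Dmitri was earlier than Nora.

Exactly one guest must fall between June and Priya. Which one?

Beatriz

Tracing the constraints gives June → Beatriz → Priya, so Beatriz sits after June and before Priya.
No other guest is forced both after June and before Priya.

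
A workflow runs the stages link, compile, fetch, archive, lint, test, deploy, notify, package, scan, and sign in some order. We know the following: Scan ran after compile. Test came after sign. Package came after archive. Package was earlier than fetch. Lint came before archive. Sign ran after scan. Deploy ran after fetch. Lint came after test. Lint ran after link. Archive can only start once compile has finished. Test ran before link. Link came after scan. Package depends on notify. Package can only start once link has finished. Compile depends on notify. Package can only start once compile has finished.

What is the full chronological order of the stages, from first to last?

The constraints fix every adjacent pair, so only one ordering works:
notify → compile → scan → sign → test → link → lint → archive → package → fetch → deploy.

notify, compile, scan, sign, test, link, lint, archive, package, fetch, deploy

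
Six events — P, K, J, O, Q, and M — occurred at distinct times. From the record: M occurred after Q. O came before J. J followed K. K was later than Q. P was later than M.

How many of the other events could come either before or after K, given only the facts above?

3

Forced before K: Q; forced after K: J.
That leaves M, O, and P with no forced order relative to K — 3.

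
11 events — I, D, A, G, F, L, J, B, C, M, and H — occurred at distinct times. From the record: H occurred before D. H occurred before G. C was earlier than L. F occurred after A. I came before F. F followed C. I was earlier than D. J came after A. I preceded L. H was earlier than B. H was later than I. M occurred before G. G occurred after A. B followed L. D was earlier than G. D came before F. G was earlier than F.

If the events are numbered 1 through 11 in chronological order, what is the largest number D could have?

D must come before F and G — 2 events forced after it.
Everything else can be placed before D in some valid order, so D can sit as late as position 11 − 2 = 9.

9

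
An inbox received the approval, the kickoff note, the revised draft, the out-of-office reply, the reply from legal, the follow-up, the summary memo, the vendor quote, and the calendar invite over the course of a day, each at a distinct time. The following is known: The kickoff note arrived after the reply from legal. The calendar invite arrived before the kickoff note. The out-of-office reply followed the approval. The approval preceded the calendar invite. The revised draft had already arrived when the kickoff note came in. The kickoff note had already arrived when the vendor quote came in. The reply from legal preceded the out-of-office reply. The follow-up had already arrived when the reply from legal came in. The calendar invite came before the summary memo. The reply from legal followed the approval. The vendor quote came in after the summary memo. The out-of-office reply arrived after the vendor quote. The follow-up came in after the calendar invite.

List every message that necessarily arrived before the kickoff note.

the approval, the calendar invite, the follow-up, the reply from legal, the revised draft

Directly stated before the kickoff note: the calendar invite, the reply from legal, and the revised draft.
The approval reaches the kickoff note via the approval → the reply from legal → the kickoff note.
The follow-up reaches the kickoff note via the follow-up → the reply from legal → the kickoff note.
No chain forces the out-of-office reply (or any of the others) ahead of the kickoff note.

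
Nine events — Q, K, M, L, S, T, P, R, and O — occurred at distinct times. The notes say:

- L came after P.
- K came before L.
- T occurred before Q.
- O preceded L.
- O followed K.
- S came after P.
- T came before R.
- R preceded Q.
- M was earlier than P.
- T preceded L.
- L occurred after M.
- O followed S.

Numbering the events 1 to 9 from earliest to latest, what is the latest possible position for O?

O must come before L — 1 event forced after it.
Everything else can be placed before O in some valid order, so O can sit as late as position 9 − 1 = 8.

8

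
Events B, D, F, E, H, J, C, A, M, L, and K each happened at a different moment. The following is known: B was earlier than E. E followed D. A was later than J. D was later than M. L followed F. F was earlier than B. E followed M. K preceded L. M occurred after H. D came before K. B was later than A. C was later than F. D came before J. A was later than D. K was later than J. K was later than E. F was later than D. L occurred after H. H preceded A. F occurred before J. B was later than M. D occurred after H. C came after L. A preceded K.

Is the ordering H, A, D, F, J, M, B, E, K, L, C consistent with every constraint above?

The constraints require M before D, but in the proposed sequence D appears ahead of M. That one violation is enough.

no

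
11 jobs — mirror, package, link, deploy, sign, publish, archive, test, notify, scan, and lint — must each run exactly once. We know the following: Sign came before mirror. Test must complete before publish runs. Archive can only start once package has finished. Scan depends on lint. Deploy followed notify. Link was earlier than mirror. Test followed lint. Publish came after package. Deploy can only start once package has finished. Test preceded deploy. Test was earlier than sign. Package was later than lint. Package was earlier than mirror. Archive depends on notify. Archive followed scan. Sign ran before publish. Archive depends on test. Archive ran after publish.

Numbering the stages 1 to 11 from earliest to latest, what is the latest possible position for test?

Test must come before archive, deploy, mirror, publish, and sign — 5 stages forced after it.
Everything else can be placed before test in some valid order, so test can sit as late as position 11 − 5 = 6.

6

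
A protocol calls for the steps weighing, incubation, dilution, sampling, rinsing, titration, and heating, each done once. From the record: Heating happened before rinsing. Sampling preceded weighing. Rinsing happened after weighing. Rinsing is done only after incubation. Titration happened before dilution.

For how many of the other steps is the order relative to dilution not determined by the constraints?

5

Forced before dilution: titration.
That leaves heating, incubation, rinsing, sampling, and weighing with no forced order relative to dilution — 5.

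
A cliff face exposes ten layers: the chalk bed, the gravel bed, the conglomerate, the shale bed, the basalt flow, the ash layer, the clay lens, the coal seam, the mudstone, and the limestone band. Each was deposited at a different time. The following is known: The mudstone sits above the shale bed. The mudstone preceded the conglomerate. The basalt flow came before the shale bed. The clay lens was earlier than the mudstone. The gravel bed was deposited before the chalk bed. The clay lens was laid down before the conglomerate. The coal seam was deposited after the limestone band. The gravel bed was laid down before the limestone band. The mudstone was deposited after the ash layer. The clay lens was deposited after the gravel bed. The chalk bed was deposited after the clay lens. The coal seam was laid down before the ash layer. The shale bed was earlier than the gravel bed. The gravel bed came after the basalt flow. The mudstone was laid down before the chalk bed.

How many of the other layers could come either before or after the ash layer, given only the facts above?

Forced before the ash layer: the basalt flow, the coal seam, the gravel bed, the limestone band, and the shale bed; forced after the ash layer: the chalk bed, the conglomerate, and the mudstone.
That leaves the clay lens with no forced order relative to the ash layer — 1.

1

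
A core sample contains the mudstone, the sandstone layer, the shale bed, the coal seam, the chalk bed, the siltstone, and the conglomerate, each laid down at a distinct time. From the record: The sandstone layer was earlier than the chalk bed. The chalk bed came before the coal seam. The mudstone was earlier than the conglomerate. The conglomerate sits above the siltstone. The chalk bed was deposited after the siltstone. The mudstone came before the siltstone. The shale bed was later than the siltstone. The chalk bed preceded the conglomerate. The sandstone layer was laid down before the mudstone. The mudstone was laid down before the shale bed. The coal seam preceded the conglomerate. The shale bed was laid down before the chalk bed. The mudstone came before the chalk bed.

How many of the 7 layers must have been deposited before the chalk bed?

4

Directly stated before the chalk bed: the mudstone, the sandstone layer, the shale bed, and the siltstone.
No chain forces the conglomerate (or any of the others) ahead of the chalk bed.
That's the mudstone, the sandstone layer, the shale bed, and the siltstone — 4 in all.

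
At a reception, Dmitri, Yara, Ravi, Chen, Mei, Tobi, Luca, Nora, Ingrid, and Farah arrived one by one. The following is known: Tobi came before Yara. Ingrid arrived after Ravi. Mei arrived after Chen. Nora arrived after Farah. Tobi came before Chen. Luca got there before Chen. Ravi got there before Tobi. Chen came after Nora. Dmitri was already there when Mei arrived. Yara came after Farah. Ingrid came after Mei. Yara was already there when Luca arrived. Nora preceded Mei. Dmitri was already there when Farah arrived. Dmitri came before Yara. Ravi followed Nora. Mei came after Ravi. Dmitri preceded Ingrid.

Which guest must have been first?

Dmitri has a chain of constraints placing them before every other guest, so Dmitri must be first.

Dmitri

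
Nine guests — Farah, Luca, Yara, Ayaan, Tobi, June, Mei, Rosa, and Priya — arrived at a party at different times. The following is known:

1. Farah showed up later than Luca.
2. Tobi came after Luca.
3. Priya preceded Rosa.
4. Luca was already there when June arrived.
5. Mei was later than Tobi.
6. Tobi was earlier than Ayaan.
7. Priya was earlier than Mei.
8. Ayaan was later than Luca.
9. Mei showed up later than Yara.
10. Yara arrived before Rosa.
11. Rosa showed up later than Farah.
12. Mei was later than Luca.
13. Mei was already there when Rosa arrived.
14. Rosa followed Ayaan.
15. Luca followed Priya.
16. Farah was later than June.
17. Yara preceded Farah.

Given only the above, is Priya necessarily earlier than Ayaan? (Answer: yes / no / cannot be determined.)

Chain the constraints: Priya → Luca → Ayaan. Each link is directly stated, so Priya comes before Ayaan.

yes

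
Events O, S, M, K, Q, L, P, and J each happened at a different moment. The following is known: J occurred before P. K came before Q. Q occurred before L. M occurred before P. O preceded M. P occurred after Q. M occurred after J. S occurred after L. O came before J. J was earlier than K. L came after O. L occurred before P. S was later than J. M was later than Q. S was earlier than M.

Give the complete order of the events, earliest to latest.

O, J, K, Q, L, S, M, P

The constraints fix every adjacent pair, so only one ordering works:
O → J → K → Q → L → S → M → P.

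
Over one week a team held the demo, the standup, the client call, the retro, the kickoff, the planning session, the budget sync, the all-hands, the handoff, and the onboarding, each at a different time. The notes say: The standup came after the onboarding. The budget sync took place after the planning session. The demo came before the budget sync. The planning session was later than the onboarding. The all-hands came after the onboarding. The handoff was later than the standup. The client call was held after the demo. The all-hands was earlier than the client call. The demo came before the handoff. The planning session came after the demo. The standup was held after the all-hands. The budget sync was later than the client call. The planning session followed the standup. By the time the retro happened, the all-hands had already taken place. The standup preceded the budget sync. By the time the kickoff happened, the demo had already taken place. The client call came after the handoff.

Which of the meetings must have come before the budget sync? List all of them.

the all-hands, the client call, the demo, the handoff, the onboarding, the planning session, the standup

Directly stated before the budget sync: the client call, the demo, the planning session, and the standup.
The all-hands reaches the budget sync via the all-hands → the client call → the budget sync.
The handoff reaches the budget sync via the handoff → the client call → the budget sync.
The onboarding reaches the budget sync via the onboarding → the standup → the budget sync.
No chain forces the kickoff (or any of the others) ahead of the budget sync.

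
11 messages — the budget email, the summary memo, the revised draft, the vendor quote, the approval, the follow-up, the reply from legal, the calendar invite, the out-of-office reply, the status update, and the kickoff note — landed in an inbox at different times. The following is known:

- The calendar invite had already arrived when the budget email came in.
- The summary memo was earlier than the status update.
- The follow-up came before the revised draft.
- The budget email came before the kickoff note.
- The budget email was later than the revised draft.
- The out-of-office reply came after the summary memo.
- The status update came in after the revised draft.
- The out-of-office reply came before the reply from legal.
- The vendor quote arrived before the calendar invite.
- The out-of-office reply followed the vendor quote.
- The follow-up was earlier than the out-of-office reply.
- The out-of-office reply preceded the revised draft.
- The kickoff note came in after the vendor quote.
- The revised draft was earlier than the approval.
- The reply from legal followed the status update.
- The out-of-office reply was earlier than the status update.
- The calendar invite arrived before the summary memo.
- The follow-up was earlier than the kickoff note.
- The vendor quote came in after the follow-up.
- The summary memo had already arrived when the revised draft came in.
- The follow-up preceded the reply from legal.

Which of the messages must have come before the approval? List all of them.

Directly stated before the approval: the revised draft.
The calendar invite reaches the approval via the calendar invite → the summary memo → the revised draft → the approval.
The follow-up reaches the approval via the follow-up → the revised draft → the approval.
The out-of-office reply reaches the approval via the out-of-office reply → the revised draft → the approval.
Likewise the summary memo and the vendor quote each reach the approval by chaining the stated constraints.

the calendar invite, the follow-up, the out-of-office reply, the revised draft, the summary memo, the vendor quote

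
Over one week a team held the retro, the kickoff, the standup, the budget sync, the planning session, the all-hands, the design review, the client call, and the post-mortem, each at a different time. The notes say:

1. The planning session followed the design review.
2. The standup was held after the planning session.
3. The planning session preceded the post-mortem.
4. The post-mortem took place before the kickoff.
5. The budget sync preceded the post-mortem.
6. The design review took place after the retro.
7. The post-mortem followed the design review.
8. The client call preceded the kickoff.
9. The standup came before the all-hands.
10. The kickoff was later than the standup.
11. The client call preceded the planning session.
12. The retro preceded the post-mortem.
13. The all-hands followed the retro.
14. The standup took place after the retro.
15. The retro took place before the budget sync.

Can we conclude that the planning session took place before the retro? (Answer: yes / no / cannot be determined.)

no

Tracing the constraints gives the retro → the design review → the planning session, so the retro must come before the planning session.
That means the planning session cannot be before the retro.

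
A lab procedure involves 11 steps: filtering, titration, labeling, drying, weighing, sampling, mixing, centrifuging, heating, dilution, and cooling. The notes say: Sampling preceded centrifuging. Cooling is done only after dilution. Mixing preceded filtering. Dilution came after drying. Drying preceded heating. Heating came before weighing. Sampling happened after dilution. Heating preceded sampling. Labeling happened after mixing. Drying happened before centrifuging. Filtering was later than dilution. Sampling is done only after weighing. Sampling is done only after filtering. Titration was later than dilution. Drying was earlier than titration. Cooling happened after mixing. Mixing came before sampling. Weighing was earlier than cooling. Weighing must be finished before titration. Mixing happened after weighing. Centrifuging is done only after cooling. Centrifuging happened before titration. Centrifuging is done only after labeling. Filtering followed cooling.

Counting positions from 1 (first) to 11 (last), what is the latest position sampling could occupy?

Sampling must come before centrifuging and titration — 2 steps forced after it.
Everything else can be placed before sampling in some valid order, so sampling can sit as late as position 11 − 2 = 9.

9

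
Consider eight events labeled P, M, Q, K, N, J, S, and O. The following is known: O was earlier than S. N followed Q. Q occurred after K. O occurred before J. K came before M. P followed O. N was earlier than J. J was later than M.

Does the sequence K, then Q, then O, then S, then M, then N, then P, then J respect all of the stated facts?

yes

Check each stated constraint against the proposed order — e.g. Q is ahead of N; O is ahead of J. Every pair is in the required order; nothing is violated.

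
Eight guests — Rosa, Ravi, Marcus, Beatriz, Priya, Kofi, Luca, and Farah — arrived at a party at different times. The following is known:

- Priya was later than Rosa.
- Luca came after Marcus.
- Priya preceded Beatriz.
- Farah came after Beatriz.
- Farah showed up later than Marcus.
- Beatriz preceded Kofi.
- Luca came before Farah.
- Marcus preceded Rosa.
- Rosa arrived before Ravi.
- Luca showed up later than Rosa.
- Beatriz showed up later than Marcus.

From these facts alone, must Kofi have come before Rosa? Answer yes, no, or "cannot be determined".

Tracing the constraints gives Rosa → Priya → Beatriz → Kofi, so Rosa must come before Kofi.
That means Kofi cannot be before Rosa.

no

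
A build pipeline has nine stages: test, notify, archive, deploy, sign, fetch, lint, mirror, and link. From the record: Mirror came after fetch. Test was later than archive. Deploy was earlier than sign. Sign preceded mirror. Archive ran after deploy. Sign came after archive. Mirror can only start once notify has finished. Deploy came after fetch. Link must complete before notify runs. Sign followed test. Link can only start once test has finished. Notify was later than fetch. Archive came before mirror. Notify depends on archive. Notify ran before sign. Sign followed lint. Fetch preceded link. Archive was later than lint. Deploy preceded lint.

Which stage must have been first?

Fetch has a chain of constraints placing it before every other stage, so fetch must be first.

fetch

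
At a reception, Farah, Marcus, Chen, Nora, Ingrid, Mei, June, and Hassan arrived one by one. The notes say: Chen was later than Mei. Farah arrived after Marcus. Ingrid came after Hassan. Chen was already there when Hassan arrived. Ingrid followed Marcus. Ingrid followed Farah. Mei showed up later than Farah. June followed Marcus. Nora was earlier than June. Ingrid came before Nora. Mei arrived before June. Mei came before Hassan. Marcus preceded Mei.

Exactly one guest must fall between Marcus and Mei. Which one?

Tracing the constraints gives Marcus → Farah → Mei, so Farah sits after Marcus and before Mei.
No other guest is forced both after Marcus and before Mei.

Farah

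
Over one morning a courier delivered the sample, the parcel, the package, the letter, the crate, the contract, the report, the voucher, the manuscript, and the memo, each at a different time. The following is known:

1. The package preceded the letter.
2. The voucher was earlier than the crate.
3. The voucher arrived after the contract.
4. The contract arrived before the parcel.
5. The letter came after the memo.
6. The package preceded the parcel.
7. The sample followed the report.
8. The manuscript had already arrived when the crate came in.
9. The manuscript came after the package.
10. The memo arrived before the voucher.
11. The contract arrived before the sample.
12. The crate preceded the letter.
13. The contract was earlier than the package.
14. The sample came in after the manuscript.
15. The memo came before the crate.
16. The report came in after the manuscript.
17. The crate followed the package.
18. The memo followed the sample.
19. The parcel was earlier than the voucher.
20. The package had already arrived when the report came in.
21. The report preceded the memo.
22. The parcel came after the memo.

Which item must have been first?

the contract

The contract has a chain of constraints placing it before every other item, so the contract must be first.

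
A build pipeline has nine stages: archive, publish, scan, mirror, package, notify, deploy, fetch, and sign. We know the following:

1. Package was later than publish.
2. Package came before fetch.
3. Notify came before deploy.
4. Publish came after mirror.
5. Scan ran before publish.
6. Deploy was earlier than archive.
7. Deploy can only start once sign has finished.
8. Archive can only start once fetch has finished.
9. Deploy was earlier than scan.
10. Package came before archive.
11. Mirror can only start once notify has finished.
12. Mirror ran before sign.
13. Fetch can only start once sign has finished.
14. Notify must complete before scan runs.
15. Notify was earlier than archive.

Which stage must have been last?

archive

Every other stage has a chain of constraints placing it before archive, so archive is last.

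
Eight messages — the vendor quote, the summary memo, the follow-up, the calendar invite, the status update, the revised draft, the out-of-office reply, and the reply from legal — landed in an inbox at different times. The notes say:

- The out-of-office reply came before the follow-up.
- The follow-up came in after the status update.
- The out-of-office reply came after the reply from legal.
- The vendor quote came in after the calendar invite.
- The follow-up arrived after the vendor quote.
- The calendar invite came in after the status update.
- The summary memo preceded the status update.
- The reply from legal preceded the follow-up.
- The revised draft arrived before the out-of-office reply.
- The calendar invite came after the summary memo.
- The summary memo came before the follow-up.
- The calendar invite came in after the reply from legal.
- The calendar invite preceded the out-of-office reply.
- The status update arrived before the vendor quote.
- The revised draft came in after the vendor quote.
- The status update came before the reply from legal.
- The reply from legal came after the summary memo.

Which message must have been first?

the summary memo

The summary memo has a chain of constraints placing it before every other message, so the summary memo must be first.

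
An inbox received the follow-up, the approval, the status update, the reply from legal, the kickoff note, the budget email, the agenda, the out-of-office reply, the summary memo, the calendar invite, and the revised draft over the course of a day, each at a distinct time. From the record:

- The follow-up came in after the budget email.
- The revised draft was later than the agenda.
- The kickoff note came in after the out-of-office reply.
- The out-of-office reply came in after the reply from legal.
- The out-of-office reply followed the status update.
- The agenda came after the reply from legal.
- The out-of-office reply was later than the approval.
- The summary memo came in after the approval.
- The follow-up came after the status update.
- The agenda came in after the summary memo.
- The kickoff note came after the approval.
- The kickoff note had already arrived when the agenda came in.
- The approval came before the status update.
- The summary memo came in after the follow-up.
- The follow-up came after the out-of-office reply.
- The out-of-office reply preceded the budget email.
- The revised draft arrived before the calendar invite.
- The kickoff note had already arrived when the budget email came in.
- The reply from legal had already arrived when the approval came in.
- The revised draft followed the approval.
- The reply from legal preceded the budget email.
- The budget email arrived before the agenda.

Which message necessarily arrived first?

the reply from legal

The reply from legal has a chain of constraints placing it before every other message, so the reply from legal must be first.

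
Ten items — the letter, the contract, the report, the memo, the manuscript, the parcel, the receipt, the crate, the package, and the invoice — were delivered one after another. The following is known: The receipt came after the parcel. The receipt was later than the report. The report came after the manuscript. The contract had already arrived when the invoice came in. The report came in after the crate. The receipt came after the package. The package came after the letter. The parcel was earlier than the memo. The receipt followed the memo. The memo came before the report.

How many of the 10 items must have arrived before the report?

Directly stated before the report: the crate, the manuscript, and the memo.
The parcel reaches the report via the parcel → the memo → the report.
That's the crate, the manuscript, the memo, and the parcel — 4 in all.

4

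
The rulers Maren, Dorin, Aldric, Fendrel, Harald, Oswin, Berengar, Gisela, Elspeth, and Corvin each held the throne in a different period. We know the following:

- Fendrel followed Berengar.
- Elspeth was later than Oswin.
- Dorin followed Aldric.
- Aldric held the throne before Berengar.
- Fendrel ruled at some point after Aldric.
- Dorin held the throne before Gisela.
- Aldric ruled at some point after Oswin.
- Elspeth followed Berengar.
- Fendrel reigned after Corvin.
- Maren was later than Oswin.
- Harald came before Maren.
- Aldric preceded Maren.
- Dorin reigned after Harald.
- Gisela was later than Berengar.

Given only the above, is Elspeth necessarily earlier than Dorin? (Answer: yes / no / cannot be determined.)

cannot be determined

No chain of stated constraints runs from Elspeth to Dorin, and none runs from Dorin to Elspeth either.
So the relative order of Elspeth and Dorin is not fixed by the given facts.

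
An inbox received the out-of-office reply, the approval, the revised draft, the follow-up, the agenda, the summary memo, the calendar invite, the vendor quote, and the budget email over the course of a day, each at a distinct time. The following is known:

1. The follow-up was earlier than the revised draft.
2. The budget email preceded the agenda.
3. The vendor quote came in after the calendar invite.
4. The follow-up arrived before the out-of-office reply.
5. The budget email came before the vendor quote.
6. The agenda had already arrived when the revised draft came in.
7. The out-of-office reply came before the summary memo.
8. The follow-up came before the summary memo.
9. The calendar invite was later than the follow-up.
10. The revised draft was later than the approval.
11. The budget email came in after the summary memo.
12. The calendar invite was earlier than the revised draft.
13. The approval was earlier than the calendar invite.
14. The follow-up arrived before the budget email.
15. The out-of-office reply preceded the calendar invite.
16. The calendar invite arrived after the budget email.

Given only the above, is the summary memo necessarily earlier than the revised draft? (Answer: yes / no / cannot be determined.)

Chain the constraints: the summary memo → the budget email → the calendar invite → the revised draft. Each link is directly stated, so the summary memo comes before the revised draft.

yes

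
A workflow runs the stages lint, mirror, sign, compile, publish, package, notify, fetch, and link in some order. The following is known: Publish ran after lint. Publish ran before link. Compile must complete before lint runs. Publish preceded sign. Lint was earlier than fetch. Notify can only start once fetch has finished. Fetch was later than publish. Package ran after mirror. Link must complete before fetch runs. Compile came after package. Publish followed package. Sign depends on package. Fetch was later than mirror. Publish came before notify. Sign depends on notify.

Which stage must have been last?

sign

Every other stage has a chain of constraints placing it before sign, so sign is last.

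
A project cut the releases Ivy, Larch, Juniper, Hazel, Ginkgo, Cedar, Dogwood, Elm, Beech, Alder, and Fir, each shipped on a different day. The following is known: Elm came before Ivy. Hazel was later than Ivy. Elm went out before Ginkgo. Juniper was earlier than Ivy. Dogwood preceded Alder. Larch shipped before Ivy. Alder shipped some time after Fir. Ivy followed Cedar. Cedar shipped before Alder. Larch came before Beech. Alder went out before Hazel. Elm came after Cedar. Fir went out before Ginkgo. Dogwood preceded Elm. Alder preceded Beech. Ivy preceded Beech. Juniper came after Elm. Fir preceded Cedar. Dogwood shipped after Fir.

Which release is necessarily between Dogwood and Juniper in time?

Tracing the constraints gives Dogwood → Elm → Juniper, so Elm sits after Dogwood and before Juniper.
No other release is forced both after Dogwood and before Juniper.

Elm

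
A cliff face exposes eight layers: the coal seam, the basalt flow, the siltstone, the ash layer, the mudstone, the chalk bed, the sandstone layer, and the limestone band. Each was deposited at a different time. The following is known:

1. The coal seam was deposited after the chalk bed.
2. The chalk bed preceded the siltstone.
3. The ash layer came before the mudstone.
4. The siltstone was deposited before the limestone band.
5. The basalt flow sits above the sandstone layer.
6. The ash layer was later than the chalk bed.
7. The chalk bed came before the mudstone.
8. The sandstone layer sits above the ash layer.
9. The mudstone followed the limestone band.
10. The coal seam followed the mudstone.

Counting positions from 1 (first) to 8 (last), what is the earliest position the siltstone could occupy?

The chalk bed must come before the siltstone — 1 forced predecessor.
Nothing else is forced ahead of the siltstone, so its earliest slot is position 1 + 1 = 2.

2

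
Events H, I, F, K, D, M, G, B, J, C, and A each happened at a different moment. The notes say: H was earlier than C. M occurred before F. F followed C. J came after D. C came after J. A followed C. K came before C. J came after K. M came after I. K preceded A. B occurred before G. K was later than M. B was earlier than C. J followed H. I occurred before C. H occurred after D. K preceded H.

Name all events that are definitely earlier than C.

B, D, H, I, J, K, M

Directly stated before C: B, H, I, J, and K.
D reaches C via D → H → C.
M reaches C via M → K → C.
No chain forces A (or any of the others) ahead of C.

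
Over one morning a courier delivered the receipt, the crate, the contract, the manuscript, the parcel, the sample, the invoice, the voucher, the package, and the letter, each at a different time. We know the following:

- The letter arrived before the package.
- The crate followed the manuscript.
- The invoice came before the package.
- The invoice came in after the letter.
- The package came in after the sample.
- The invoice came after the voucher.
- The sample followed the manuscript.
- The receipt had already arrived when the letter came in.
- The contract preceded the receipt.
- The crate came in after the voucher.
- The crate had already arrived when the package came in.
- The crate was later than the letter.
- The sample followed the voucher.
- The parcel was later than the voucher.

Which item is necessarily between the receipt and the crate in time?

the letter

Tracing the constraints gives the receipt → the letter → the crate, so the letter sits after the receipt and before the crate.
No other item is forced both after the receipt and before the crate.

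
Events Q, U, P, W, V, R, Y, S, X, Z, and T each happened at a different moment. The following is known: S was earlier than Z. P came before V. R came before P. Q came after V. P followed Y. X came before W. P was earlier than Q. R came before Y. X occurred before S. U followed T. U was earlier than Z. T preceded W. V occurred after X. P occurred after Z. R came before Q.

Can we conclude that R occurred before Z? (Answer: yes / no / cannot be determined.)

No chain of stated constraints runs from R to Z, and none runs from Z to R either.
So the relative order of R and Z is not fixed by the given facts.

cannot be determined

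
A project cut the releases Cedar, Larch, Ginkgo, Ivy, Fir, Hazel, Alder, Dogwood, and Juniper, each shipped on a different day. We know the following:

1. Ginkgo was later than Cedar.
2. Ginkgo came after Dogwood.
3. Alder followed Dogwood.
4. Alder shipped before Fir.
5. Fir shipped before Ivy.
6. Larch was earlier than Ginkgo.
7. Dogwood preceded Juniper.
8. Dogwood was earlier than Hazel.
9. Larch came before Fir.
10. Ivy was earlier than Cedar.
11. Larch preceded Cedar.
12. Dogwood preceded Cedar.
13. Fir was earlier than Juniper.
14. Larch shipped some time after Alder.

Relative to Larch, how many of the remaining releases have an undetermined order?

1

Forced before Larch: Alder and Dogwood; forced after Larch: Cedar, Fir, Ginkgo, Ivy, and Juniper.
That leaves Hazel with no forced order relative to Larch — 1.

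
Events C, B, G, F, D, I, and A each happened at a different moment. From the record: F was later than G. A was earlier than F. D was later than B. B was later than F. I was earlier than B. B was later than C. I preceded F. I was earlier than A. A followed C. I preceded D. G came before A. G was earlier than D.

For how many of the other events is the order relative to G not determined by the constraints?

Forced after G: A, B, D, and F.
That leaves C and I with no forced order relative to G — 2.

2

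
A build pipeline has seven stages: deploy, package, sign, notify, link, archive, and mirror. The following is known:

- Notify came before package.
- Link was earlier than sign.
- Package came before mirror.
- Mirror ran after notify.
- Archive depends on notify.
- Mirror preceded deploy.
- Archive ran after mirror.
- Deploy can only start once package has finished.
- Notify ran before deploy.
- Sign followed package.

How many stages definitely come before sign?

Directly stated before sign: link and package.
Notify reaches sign via notify → package → sign.
That's link, notify, and package — 3 in all.

3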